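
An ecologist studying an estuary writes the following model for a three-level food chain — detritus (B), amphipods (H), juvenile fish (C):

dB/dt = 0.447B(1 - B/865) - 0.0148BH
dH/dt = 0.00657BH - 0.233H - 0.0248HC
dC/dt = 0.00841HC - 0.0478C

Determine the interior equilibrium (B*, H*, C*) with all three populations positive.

From dC/dt = 0: 0.00841H* = 0.0478, so H* = 5.68.
From dB/dt = 0: 0.447(1 - B*/865) = 0.0148·5.68, giving B* = 865·(1 - 0.188) = 702.
From dH/dt = 0: 0.00657·702 - 0.233 = 0.0248C*, so C* = 4.38/0.0248 = 177.

B* ≈ 702, H* ≈ 5.68, C* ≈ 177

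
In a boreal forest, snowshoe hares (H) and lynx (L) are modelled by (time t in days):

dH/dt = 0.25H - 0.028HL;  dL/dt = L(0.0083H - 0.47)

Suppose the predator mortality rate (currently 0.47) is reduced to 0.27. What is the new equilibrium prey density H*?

H* ≈ 32.5

At the interior fixed point, setting dL/dt = 0 with L > 0 fixes H* = (predator death rate)/(HL coefficient) — independent of the other coefficients.
With the change, H* = 0.27/0.0083 = 32.5; it falls from 56.6.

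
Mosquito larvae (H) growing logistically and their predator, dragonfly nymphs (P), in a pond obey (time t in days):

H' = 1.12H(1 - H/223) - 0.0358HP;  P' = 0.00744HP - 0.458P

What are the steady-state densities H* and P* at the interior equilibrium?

From dP/dt = 0 with P > 0: 0.00744H* = 0.458, so H* = 61.6.
Substitute into dH/dt = 0: 1.12(1 - 61.6/223) = 0.0358P*.
The bracket is 0.724, giving P* = 0.811/0.0358 = 22.6.

H* ≈ 61.6, P* ≈ 22.6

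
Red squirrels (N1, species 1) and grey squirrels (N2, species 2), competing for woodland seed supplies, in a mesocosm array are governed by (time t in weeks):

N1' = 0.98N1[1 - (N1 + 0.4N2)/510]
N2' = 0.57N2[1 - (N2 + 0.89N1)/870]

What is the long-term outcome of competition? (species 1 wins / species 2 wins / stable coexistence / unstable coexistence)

stable coexistence

Compare the nullcline intercepts: K1/α12 = 510/0.4 = 1280 > K2 = 870; K2/α21 = 870/0.89 = 978 > K1 = 510.
Since both inequalities hold, each species can invade when rare, so the interior equilibrium is stable.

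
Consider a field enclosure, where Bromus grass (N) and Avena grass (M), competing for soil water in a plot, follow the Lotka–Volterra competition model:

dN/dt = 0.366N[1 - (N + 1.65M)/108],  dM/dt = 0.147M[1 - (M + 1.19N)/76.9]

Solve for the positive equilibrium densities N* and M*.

N* ≈ 19.6, M* ≈ 53.6

Setting both brackets to zero gives the nullclines N + 1.65M = 108 and 1.19N + M = 76.9.
Substituting M = 76.9 - 1.19N into the first: N(1 - 1.65·1.19) = 108 - 1.65·76.9.
So N* = -18.9/-0.963 = 19.6, and then M* = 76.9 - 1.19·19.6 = 53.6.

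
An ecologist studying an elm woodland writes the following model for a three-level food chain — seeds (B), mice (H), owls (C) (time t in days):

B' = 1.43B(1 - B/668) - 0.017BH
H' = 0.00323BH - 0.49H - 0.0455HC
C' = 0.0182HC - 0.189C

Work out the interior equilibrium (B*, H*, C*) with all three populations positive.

From dC/dt = 0: 0.0182H* = 0.189, so H* = 10.4.
From dB/dt = 0: 1.43(1 - B*/668) = 0.017·10.4, giving B* = 668·(1 - 0.123) = 586.
From dH/dt = 0: 0.00323·586 - 0.49 = 0.0455C*, so C* = 1.4/0.0455 = 30.8.

B* ≈ 586, H* ≈ 10.4, C* ≈ 30.8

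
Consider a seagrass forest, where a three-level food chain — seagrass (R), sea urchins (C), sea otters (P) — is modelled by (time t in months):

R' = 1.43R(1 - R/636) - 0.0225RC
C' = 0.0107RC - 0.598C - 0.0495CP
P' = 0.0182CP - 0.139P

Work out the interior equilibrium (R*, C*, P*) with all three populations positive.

R* ≈ 560, C* ≈ 7.64, P* ≈ 109

From dP/dt = 0: 0.0182C* = 0.139, so C* = 7.64.
From dR/dt = 0: 1.43(1 - R*/636) = 0.0225·7.64, giving R* = 636·(1 - 0.12) = 560.
From dC/dt = 0: 0.0107·560 - 0.598 = 0.0495P*, so P* = 5.39/0.0495 = 109.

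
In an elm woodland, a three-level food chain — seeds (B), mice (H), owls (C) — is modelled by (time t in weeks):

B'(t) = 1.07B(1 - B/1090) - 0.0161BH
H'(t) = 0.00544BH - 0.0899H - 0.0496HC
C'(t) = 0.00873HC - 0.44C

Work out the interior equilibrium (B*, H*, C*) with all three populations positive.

B* ≈ 263, H* ≈ 50.4, C* ≈ 27.1

From dC/dt = 0: 0.00873H* = 0.44, so H* = 50.4.
From dB/dt = 0: 1.07(1 - B*/1090) = 0.0161·50.4, giving B* = 1090·(1 - 0.758) = 263.
From dH/dt = 0: 0.00544·263 - 0.0899 = 0.0496C*, so C* = 1.34/0.0496 = 27.1.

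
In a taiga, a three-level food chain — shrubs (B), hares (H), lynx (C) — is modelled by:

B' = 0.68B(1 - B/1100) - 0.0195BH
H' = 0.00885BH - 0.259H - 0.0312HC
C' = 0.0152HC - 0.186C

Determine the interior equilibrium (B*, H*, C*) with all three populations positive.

From dC/dt = 0: 0.0152H* = 0.186, so H* = 12.2.
From dB/dt = 0: 0.68(1 - B*/1100) = 0.0195·12.2, giving B* = 1100·(1 - 0.351) = 714.
From dH/dt = 0: 0.00885·714 - 0.259 = 0.0312C*, so C* = 6.06/0.0312 = 194.

B* ≈ 714, H* ≈ 12.2, C* ≈ 194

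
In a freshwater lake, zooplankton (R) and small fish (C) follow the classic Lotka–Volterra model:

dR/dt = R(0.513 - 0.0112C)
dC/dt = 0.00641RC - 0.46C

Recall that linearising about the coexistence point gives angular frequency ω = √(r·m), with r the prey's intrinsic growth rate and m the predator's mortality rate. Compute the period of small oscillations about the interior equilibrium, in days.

T ≈ 12.9 days

Here r = 0.513 and m = 0.46, so r·m = 0.236.
ω = √0.236 = 0.486 per day, hence T = 2π/ω ≈ 12.9 days.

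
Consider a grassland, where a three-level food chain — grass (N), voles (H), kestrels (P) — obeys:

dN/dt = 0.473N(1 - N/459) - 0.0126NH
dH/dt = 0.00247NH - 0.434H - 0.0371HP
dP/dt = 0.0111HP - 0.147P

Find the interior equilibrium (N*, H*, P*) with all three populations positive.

From dP/dt = 0: 0.0111H* = 0.147, so H* = 13.2.
From dN/dt = 0: 0.473(1 - N*/459) = 0.0126·13.2, giving N* = 459·(1 - 0.353) = 297.
From dH/dt = 0: 0.00247·297 - 0.434 = 0.0371P*, so P* = 0.3/0.0371 = 8.08.

N* ≈ 297, H* ≈ 13.2, P* ≈ 8.08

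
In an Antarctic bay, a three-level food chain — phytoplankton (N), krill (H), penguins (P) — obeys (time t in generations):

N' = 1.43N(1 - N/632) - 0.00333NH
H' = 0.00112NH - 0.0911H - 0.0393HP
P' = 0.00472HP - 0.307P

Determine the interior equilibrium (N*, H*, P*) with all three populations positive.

From dP/dt = 0: 0.00472H* = 0.307, so H* = 65.
From dN/dt = 0: 1.43(1 - N*/632) = 0.00333·65, giving N* = 632·(1 - 0.151) = 536.
From dH/dt = 0: 0.00112·536 - 0.0911 = 0.0393P*, so P* = 0.51/0.0393 = 13.

N* ≈ 536, H* ≈ 65, P* ≈ 13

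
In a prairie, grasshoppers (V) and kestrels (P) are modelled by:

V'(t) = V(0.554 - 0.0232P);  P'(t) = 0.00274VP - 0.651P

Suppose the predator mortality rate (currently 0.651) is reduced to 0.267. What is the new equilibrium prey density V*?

V* ≈ 97.4

At the interior fixed point, setting dP/dt = 0 with P > 0 fixes V* = (predator death rate)/(VP coefficient) — independent of the other coefficients.
With the change, V* = 0.267/0.00274 = 97.4; it falls from 238.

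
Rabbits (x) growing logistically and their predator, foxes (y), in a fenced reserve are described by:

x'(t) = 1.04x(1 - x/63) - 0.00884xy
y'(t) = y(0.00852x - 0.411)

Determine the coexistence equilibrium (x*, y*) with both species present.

From dy/dt = 0 with y > 0: 0.00852x* = 0.411, so x* = 48.2.
Substitute into dx/dt = 0: 1.04(1 - 48.2/63) = 0.00884y*.
The bracket is 0.234, giving y* = 0.244/0.00884 = 27.6.

x* ≈ 48.2, y* ≈ 27.6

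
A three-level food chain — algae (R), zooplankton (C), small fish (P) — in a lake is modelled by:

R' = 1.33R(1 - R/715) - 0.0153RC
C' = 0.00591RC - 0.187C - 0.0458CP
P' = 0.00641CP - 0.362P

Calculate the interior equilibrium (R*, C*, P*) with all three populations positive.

From dP/dt = 0: 0.00641C* = 0.362, so C* = 56.5.
From dR/dt = 0: 1.33(1 - R*/715) = 0.0153·56.5, giving R* = 715·(1 - 0.65) = 250.
From dC/dt = 0: 0.00591·250 - 0.187 = 0.0458P*, so P* = 1.29/0.0458 = 28.2.

R* ≈ 250, C* ≈ 56.5, P* ≈ 28.2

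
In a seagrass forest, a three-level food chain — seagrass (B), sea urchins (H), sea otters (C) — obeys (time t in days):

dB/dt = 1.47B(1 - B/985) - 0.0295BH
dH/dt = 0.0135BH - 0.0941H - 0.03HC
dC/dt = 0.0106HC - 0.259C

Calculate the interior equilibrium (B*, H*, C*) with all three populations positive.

From dC/dt = 0: 0.0106H* = 0.259, so H* = 24.4.
From dB/dt = 0: 1.47(1 - B*/985) = 0.0295·24.4, giving B* = 985·(1 - 0.49) = 502.
From dH/dt = 0: 0.0135·502 - 0.0941 = 0.03C*, so C* = 6.68/0.03 = 223.

B* ≈ 502, H* ≈ 24.4, C* ≈ 223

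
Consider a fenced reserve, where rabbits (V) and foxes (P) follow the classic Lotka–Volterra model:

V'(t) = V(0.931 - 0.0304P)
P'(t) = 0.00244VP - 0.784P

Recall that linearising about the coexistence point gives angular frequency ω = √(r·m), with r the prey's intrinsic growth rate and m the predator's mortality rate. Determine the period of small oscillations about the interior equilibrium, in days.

T ≈ 7.35 days

Here r = 0.931 and m = 0.784, so r·m = 0.73.
ω = √0.73 = 0.854 per day, hence T = 2π/ω ≈ 7.35 days.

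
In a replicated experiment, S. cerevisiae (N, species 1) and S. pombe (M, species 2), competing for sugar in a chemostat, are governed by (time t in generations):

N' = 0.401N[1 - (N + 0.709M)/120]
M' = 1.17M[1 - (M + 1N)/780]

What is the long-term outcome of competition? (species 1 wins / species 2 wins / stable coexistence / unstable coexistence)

species 2 excludes species 1

Compare the nullcline intercepts: K1/α12 = 120/0.709 = 169 < K2 = 780; K2/α21 = 780/1 = 780 > K1 = 120.
Since the inequalities point opposite ways, species 2 can invade but species 1 cannot.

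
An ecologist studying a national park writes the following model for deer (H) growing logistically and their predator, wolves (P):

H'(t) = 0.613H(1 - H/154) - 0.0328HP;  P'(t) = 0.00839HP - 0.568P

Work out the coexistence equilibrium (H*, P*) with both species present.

H* ≈ 67.7, P* ≈ 10.5

From dP/dt = 0 with P > 0: 0.00839H* = 0.568, so H* = 67.7.
Substitute into dH/dt = 0: 0.613(1 - 67.7/154) = 0.0328P*.
The bracket is 0.56, giving P* = 0.344/0.0328 = 10.5.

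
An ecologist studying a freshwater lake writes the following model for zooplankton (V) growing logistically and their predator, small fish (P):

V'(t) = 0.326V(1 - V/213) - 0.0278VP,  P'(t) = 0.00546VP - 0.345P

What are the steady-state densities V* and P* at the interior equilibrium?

From dP/dt = 0 with P > 0: 0.00546V* = 0.345, so V* = 63.2.
Substitute into dV/dt = 0: 0.326(1 - 63.2/213) = 0.0278P*.
The bracket is 0.703, giving P* = 0.229/0.0278 = 8.25.

V* ≈ 63.2, P* ≈ 8.25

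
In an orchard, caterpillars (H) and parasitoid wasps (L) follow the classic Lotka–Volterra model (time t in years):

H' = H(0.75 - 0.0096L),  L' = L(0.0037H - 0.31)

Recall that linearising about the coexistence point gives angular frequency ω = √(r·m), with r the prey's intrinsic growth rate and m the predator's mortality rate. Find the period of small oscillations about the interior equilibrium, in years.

T ≈ 13 years

Here r = 0.75 and m = 0.31, so r·m = 0.232.
ω = √0.232 = 0.482 per year, hence T = 2π/ω ≈ 13 years.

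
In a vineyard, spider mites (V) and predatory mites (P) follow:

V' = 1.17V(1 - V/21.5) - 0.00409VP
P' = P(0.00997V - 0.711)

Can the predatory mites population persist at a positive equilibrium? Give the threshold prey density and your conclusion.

Threshold V = 71.3; K < 71.3, so no, the predator goes extinct.

The predator equation gives dP/dt > 0 only when V > 0.711/0.00997 = 71.3.
Without the predator, V → K = 21.5. Since 21.5 < 71.3, the predator cannot invade.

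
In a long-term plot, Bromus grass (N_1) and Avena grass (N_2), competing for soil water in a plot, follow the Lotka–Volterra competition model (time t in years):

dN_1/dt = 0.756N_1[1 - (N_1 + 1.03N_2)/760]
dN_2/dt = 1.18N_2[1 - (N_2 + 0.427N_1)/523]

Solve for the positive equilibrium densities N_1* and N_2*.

N_1* ≈ 395, N_2* ≈ 354

Setting both brackets to zero gives the nullclines N_1 + 1.03N_2 = 760 and 0.427N_1 + N_2 = 523.
Substituting N_2 = 523 - 0.427N_1 into the first: N_1(1 - 1.03·0.427) = 760 - 1.03·523.
So N_1* = 221/0.56 = 395, and then N_2* = 523 - 0.427·395 = 354.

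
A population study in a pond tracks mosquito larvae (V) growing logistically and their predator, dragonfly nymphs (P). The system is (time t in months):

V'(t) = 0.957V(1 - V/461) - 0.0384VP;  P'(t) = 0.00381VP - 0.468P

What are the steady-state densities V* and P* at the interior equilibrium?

From dP/dt = 0 with P > 0: 0.00381V* = 0.468, so V* = 123.
Substitute into dV/dt = 0: 0.957(1 - 123/461) = 0.0384P*.
The bracket is 0.734, giving P* = 0.702/0.0384 = 18.3.

V* ≈ 123, P* ≈ 18.3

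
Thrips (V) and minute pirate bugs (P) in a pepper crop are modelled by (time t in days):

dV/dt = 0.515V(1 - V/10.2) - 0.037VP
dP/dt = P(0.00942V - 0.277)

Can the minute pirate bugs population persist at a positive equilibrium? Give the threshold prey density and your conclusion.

Threshold V = 29.4; K < 29.4, so no, the predator goes extinct.

The predator equation gives dP/dt > 0 only when V > 0.277/0.00942 = 29.4.
Without the predator, V → K = 10.2. Since 10.2 < 29.4, the predator cannot invade.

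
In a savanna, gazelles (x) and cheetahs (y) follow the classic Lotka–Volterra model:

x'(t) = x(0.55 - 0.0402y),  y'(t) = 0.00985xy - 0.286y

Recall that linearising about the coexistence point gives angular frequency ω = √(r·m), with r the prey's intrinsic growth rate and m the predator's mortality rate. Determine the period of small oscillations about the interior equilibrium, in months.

T ≈ 15.8 months

Here r = 0.55 and m = 0.286, so r·m = 0.157.
ω = √0.157 = 0.397 per month, hence T = 2π/ω ≈ 15.8 months.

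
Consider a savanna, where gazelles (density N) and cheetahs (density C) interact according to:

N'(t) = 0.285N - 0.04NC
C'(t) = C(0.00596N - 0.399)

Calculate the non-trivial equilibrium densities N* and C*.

N* ≈ 66.9, C* ≈ 7.12

Set dC/dt = 0 with C > 0: 0.00596N - 0.399 = 0, so N* = 0.399/0.00596 = 66.9.
Set dN/dt = 0 with N > 0: 0.285 - 0.04C = 0, so C* = 0.285/0.04 = 7.12.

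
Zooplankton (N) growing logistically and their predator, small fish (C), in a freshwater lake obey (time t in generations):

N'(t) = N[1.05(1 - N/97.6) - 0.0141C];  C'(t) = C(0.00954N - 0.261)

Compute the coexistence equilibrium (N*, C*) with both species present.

From dC/dt = 0 with C > 0: 0.00954N* = 0.261, so N* = 27.4.
Substitute into dN/dt = 0: 1.05(1 - 27.4/97.6) = 0.0141C*.
The bracket is 0.72, giving C* = 0.756/0.0141 = 53.6.

N* ≈ 27.4, C* ≈ 53.6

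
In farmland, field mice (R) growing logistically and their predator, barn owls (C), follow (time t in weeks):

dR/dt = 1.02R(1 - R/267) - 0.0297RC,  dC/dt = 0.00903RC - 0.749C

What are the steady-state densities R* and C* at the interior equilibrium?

From dC/dt = 0 with C > 0: 0.00903R* = 0.749, so R* = 82.9.
Substitute into dR/dt = 0: 1.02(1 - 82.9/267) = 0.0297C*.
The bracket is 0.689, giving C* = 0.703/0.0297 = 23.7.

R* ≈ 82.9, C* ≈ 23.7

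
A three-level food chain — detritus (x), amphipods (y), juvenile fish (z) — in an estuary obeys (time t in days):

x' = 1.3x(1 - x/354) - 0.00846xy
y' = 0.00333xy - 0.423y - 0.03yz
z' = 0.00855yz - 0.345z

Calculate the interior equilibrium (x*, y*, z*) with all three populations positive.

x* ≈ 261, y* ≈ 40.4, z* ≈ 14.9

From dz/dt = 0: 0.00855y* = 0.345, so y* = 40.4.
From dx/dt = 0: 1.3(1 - x*/354) = 0.00846·40.4, giving x* = 354·(1 - 0.263) = 261.
From dy/dt = 0: 0.00333·261 - 0.423 = 0.03z*, so z* = 0.446/0.03 = 14.9.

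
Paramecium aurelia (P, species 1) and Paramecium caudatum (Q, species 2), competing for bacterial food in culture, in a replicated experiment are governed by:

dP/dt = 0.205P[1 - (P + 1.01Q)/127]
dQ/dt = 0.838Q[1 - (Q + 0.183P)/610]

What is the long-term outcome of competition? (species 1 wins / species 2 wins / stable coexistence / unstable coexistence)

Compare the nullcline intercepts: K1/α12 = 127/1.01 = 126 < K2 = 610; K2/α21 = 610/0.183 = 3330 > K1 = 127.
Since the inequalities point opposite ways, species 2 can invade but species 1 cannot.

species 2 excludes species 1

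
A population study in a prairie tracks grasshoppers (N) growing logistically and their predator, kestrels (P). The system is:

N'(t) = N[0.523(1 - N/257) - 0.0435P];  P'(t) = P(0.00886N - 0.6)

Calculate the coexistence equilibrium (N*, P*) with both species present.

N* ≈ 67.7, P* ≈ 8.85

From dP/dt = 0 with P > 0: 0.00886N* = 0.6, so N* = 67.7.
Substitute into dN/dt = 0: 0.523(1 - 67.7/257) = 0.0435P*.
The bracket is 0.736, giving P* = 0.385/0.0435 = 8.85.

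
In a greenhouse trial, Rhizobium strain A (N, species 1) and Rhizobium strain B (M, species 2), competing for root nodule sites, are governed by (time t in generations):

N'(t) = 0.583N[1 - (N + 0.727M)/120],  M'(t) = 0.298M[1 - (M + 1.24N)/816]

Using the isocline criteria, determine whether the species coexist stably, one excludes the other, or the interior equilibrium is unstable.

species 2 excludes species 1

Compare the nullcline intercepts: K1/α12 = 120/0.727 = 165 < K2 = 816; K2/α21 = 816/1.24 = 658 > K1 = 120.
Since the inequalities point opposite ways, species 2 can invade but species 1 cannot.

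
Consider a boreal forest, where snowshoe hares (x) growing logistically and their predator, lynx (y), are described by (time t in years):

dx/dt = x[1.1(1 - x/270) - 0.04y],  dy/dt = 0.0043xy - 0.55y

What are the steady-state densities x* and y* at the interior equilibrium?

From dy/dt = 0 with y > 0: 0.0043x* = 0.55, so x* = 128.
Substitute into dx/dt = 0: 1.1(1 - 128/270) = 0.04y*.
The bracket is 0.526, giving y* = 0.579/0.04 = 14.5.

x* ≈ 128, y* ≈ 14.5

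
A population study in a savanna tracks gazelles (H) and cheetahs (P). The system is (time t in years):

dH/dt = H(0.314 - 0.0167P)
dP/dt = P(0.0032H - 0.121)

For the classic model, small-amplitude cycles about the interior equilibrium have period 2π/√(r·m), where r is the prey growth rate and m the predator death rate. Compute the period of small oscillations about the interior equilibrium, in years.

T ≈ 32.2 years

Here r = 0.314 and m = 0.121, so r·m = 0.038.
ω = √0.038 = 0.195 per year, hence T = 2π/ω ≈ 32.2 years.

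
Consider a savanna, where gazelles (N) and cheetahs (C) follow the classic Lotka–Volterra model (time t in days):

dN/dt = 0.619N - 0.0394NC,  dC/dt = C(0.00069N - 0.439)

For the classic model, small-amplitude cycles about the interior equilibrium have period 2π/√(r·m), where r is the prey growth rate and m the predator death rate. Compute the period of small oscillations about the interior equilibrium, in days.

Here r = 0.619 and m = 0.439, so r·m = 0.272.
ω = √0.272 = 0.521 per day, hence T = 2π/ω ≈ 12.1 days.

T ≈ 12.1 days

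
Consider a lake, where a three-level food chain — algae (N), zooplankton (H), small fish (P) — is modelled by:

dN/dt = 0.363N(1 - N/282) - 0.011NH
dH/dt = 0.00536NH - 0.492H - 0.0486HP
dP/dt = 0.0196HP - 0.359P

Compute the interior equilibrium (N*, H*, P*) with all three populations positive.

N* ≈ 125, H* ≈ 18.3, P* ≈ 3.72

From dP/dt = 0: 0.0196H* = 0.359, so H* = 18.3.
From dN/dt = 0: 0.363(1 - N*/282) = 0.011·18.3, giving N* = 282·(1 - 0.555) = 125.
From dH/dt = 0: 0.00536·125 - 0.492 = 0.0486P*, so P* = 0.181/0.0486 = 3.72.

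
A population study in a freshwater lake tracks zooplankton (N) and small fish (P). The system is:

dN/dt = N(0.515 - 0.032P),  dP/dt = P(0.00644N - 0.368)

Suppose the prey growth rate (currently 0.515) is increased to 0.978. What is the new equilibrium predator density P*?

P* ≈ 30.6

At the interior fixed point, setting dN/dt = 0 with N > 0 fixes P* = (prey growth rate)/(NP coefficient) — independent of the other coefficients.
With the change, P* = 0.978/0.032 = 30.6; it rises from 16.1.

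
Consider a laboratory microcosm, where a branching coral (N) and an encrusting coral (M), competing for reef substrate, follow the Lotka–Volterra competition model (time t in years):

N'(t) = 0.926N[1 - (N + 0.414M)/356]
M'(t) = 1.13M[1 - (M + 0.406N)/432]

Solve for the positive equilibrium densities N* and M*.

Setting both brackets to zero gives the nullclines N + 0.414M = 356 and 0.406N + M = 432.
Substituting M = 432 - 0.406N into the first: N(1 - 0.414·0.406) = 356 - 0.414·432.
So N* = 177/0.832 = 213, and then M* = 432 - 0.406·213 = 346.

N* ≈ 213, M* ≈ 346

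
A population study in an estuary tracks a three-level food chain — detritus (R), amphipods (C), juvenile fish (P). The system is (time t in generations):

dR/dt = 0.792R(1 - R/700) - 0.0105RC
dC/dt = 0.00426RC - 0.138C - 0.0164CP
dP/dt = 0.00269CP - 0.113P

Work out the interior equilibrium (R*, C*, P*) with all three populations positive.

From dP/dt = 0: 0.00269C* = 0.113, so C* = 42.
From dR/dt = 0: 0.792(1 - R*/700) = 0.0105·42, giving R* = 700·(1 - 0.557) = 310.
From dC/dt = 0: 0.00426·310 - 0.138 = 0.0164P*, so P* = 1.18/0.0164 = 72.2.

R* ≈ 310, C* ≈ 42, P* ≈ 72.2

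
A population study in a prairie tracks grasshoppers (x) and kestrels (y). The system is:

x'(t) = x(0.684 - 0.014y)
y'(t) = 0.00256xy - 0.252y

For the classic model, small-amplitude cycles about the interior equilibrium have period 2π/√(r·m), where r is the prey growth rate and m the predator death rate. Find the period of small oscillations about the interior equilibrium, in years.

T ≈ 15.1 years

Here r = 0.684 and m = 0.252, so r·m = 0.172.
ω = √0.172 = 0.415 per year, hence T = 2π/ω ≈ 15.1 years.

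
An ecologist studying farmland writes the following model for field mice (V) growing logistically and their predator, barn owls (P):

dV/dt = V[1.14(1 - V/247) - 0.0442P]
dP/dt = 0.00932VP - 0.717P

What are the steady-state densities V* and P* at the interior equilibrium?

From dP/dt = 0 with P > 0: 0.00932V* = 0.717, so V* = 76.9.
Substitute into dV/dt = 0: 1.14(1 - 76.9/247) = 0.0442P*.
The bracket is 0.689, giving P* = 0.785/0.0442 = 17.8.

V* ≈ 76.9, P* ≈ 17.8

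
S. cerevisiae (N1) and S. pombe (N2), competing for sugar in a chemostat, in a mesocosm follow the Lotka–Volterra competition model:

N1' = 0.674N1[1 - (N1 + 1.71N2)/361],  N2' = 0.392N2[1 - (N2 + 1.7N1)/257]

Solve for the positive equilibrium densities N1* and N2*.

Setting both brackets to zero gives the nullclines N1 + 1.71N2 = 361 and 1.7N1 + N2 = 257.
Substituting N2 = 257 - 1.7N1 into the first: N1(1 - 1.71·1.7) = 361 - 1.71·257.
So N1* = -78.5/-1.91 = 41.1, and then N2* = 257 - 1.7·41.1 = 187.

N1* ≈ 41.1, N2* ≈ 187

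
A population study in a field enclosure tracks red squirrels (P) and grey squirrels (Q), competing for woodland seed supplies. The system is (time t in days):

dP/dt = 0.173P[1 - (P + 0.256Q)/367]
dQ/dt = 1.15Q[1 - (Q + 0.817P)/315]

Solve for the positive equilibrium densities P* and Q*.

Setting both brackets to zero gives the nullclines P + 0.256Q = 367 and 0.817P + Q = 315.
Substituting Q = 315 - 0.817P into the first: P(1 - 0.256·0.817) = 367 - 0.256·315.
So P* = 286/0.791 = 362, and then Q* = 315 - 0.817·362 = 19.2.

P* ≈ 362, Q* ≈ 19.2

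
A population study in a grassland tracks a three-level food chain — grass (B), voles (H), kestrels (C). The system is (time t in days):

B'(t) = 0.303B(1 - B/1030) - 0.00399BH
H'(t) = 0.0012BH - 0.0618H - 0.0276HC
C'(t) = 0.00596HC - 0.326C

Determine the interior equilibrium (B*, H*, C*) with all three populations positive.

B* ≈ 288, H* ≈ 54.7, C* ≈ 10.3

From dC/dt = 0: 0.00596H* = 0.326, so H* = 54.7.
From dB/dt = 0: 0.303(1 - B*/1030) = 0.00399·54.7, giving B* = 1030·(1 - 0.72) = 288.
From dH/dt = 0: 0.0012·288 - 0.0618 = 0.0276C*, so C* = 0.284/0.0276 = 10.3.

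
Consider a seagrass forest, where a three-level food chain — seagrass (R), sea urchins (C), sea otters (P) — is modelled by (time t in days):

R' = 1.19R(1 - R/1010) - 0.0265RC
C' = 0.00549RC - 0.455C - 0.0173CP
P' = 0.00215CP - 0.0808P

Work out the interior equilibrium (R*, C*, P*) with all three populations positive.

From dP/dt = 0: 0.00215C* = 0.0808, so C* = 37.6.
From dR/dt = 0: 1.19(1 - R*/1010) = 0.0265·37.6, giving R* = 1010·(1 - 0.837) = 165.
From dC/dt = 0: 0.00549·165 - 0.455 = 0.0173P*, so P* = 0.449/0.0173 = 26.

R* ≈ 165, C* ≈ 37.6, P* ≈ 26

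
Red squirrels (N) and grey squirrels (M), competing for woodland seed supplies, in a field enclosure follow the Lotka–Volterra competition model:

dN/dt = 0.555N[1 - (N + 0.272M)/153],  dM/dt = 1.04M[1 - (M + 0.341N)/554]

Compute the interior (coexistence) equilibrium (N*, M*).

Setting both brackets to zero gives the nullclines N + 0.272M = 153 and 0.341N + M = 554.
Substituting M = 554 - 0.341N into the first: N(1 - 0.272·0.341) = 153 - 0.272·554.
So N* = 2.31/0.907 = 2.55, and then M* = 554 - 0.341·2.55 = 553.

N* ≈ 2.55, M* ≈ 553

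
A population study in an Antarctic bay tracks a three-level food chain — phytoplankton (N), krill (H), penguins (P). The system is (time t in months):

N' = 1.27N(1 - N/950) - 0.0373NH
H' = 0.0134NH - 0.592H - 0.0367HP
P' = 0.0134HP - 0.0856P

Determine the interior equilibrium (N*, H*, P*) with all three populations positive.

From dP/dt = 0: 0.0134H* = 0.0856, so H* = 6.39.
From dN/dt = 0: 1.27(1 - N*/950) = 0.0373·6.39, giving N* = 950·(1 - 0.188) = 772.
From dH/dt = 0: 0.0134·772 - 0.592 = 0.0367P*, so P* = 9.75/0.0367 = 266.

N* ≈ 772, H* ≈ 6.39, P* ≈ 266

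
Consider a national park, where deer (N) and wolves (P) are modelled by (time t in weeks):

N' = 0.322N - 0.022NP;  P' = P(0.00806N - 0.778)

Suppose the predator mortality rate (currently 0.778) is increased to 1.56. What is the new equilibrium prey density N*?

At the interior fixed point, setting dP/dt = 0 with P > 0 fixes N* = (predator death rate)/(NP coefficient) — independent of the other coefficients.
With the change, N* = 1.56/0.00806 = 194; it rises from 96.5.

N* ≈ 194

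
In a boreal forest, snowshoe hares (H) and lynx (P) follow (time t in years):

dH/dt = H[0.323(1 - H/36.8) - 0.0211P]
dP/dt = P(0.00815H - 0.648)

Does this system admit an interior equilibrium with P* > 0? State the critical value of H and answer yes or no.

Threshold H = 79.5; K < 79.5, so no, the predator goes extinct.

The predator equation gives dP/dt > 0 only when H > 0.648/0.00815 = 79.5.
Without the predator, H → K = 36.8. Since 36.8 < 79.5, the predator cannot invade.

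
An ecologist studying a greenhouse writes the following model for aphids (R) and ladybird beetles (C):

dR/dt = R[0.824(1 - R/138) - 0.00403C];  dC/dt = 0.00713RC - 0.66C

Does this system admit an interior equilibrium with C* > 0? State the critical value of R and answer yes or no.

The predator equation gives dC/dt > 0 only when R > 0.66/0.00713 = 92.6.
Without the predator, R → K = 138. Since 138 > 92.6, the predator can invade and persist.

Threshold R = 92.6; K > 92.6, so yes, the predator persists.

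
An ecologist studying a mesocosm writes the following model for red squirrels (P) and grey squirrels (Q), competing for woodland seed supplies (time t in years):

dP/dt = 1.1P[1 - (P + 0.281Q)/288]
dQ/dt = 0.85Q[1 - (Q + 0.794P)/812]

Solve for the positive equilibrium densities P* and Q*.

P* ≈ 77, Q* ≈ 751

Setting both brackets to zero gives the nullclines P + 0.281Q = 288 and 0.794P + Q = 812.
Substituting Q = 812 - 0.794P into the first: P(1 - 0.281·0.794) = 288 - 0.281·812.
So P* = 59.8/0.777 = 77, and then Q* = 812 - 0.794·77 = 751.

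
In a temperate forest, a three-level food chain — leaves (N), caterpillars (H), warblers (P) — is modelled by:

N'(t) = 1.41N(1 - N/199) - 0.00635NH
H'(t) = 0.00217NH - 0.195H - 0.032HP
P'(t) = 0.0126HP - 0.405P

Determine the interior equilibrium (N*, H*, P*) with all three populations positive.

From dP/dt = 0: 0.0126H* = 0.405, so H* = 32.1.
From dN/dt = 0: 1.41(1 - N*/199) = 0.00635·32.1, giving N* = 199·(1 - 0.145) = 170.
From dH/dt = 0: 0.00217·170 - 0.195 = 0.032P*, so P* = 0.174/0.032 = 5.45.

N* ≈ 170, H* ≈ 32.1, P* ≈ 5.45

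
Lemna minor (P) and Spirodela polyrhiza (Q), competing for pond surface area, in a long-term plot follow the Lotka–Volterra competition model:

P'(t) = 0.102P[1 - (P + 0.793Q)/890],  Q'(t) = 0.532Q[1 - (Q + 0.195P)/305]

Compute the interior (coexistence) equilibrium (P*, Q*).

Setting both brackets to zero gives the nullclines P + 0.793Q = 890 and 0.195P + Q = 305.
Substituting Q = 305 - 0.195P into the first: P(1 - 0.793·0.195) = 890 - 0.793·305.
So P* = 648/0.845 = 767, and then Q* = 305 - 0.195·767 = 155.

P* ≈ 767, Q* ≈ 155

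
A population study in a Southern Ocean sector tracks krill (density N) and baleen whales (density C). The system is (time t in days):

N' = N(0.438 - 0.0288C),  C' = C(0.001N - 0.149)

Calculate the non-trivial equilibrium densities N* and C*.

N* ≈ 149, C* ≈ 15.2

Set dC/dt = 0 with C > 0: 0.001N - 0.149 = 0, so N* = 0.149/0.001 = 149.
Set dN/dt = 0 with N > 0: 0.438 - 0.0288C = 0, so C* = 0.438/0.0288 = 15.2.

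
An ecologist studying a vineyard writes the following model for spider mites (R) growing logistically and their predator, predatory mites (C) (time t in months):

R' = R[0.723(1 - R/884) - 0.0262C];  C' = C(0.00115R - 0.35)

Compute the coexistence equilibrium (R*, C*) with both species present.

R* ≈ 304, C* ≈ 18.1

From dC/dt = 0 with C > 0: 0.00115R* = 0.35, so R* = 304.
Substitute into dR/dt = 0: 0.723(1 - 304/884) = 0.0262C*.
The bracket is 0.656, giving C* = 0.474/0.0262 = 18.1.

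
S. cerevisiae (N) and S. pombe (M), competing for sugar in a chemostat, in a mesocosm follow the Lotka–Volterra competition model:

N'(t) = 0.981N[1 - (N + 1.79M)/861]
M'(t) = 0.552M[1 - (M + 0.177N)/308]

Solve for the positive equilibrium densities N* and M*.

Setting both brackets to zero gives the nullclines N + 1.79M = 861 and 0.177N + M = 308.
Substituting M = 308 - 0.177N into the first: N(1 - 1.79·0.177) = 861 - 1.79·308.
So N* = 310/0.683 = 453, and then M* = 308 - 0.177·453 = 228.

N* ≈ 453, M* ≈ 228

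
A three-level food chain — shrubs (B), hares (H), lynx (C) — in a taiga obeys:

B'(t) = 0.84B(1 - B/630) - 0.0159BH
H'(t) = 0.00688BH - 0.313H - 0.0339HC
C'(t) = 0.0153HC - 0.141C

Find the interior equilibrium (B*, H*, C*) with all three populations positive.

B* ≈ 520, H* ≈ 9.22, C* ≈ 96.3

From dC/dt = 0: 0.0153H* = 0.141, so H* = 9.22.
From dB/dt = 0: 0.84(1 - B*/630) = 0.0159·9.22, giving B* = 630·(1 - 0.174) = 520.
From dH/dt = 0: 0.00688·520 - 0.313 = 0.0339C*, so C* = 3.27/0.0339 = 96.3.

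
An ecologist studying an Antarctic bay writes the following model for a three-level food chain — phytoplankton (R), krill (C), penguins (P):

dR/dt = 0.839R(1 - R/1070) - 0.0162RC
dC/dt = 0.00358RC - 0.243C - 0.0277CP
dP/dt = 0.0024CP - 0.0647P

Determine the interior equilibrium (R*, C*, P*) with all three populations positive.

R* ≈ 513, C* ≈ 27, P* ≈ 57.5

From dP/dt = 0: 0.0024C* = 0.0647, so C* = 27.
From dR/dt = 0: 0.839(1 - R*/1070) = 0.0162·27, giving R* = 1070·(1 - 0.521) = 513.
From dC/dt = 0: 0.00358·513 - 0.243 = 0.0277P*, so P* = 1.59/0.0277 = 57.5.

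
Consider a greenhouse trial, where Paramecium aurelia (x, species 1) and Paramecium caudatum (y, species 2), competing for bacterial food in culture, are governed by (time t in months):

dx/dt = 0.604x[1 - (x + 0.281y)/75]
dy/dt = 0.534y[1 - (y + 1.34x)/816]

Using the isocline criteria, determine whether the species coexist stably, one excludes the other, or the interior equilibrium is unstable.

species 2 excludes species 1

Compare the nullcline intercepts: K1/α12 = 75/0.281 = 267 < K2 = 816; K2/α21 = 816/1.34 = 609 > K1 = 75.
Since the inequalities point opposite ways, species 2 can invade but species 1 cannot.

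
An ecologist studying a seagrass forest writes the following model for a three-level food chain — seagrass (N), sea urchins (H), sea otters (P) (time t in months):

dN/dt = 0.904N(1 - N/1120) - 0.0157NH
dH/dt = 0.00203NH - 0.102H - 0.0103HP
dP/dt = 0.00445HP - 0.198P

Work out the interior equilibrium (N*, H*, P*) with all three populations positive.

From dP/dt = 0: 0.00445H* = 0.198, so H* = 44.5.
From dN/dt = 0: 0.904(1 - N*/1120) = 0.0157·44.5, giving N* = 1120·(1 - 0.773) = 255.
From dH/dt = 0: 0.00203·255 - 0.102 = 0.0103P*, so P* = 0.415/0.0103 = 40.3.

N* ≈ 255, H* ≈ 44.5, P* ≈ 40.3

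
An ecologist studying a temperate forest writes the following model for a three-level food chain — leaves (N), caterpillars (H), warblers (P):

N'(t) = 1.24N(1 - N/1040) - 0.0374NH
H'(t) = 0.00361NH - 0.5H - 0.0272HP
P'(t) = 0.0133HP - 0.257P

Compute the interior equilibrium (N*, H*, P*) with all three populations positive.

N* ≈ 434, H* ≈ 19.3, P* ≈ 39.2

From dP/dt = 0: 0.0133H* = 0.257, so H* = 19.3.
From dN/dt = 0: 1.24(1 - N*/1040) = 0.0374·19.3, giving N* = 1040·(1 - 0.583) = 434.
From dH/dt = 0: 0.00361·434 - 0.5 = 0.0272P*, so P* = 1.07/0.0272 = 39.2.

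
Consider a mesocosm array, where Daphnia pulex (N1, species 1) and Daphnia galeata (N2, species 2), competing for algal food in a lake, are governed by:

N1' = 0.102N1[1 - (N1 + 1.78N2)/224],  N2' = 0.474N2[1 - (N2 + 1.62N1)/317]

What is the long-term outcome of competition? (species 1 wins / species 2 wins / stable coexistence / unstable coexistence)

unstable coexistence (outcome depends on initial conditions)

Compare the nullcline intercepts: K1/α12 = 224/1.78 = 126 < K2 = 317; K2/α21 = 317/1.62 = 196 < K1 = 224.
Since both are reversed, neither can invade when rare; the interior point is a saddle.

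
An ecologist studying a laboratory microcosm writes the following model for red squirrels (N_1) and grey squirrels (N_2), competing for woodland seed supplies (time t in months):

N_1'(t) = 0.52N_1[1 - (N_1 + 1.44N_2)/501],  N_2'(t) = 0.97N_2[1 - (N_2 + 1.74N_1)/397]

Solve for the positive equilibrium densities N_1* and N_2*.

N_1* ≈ 46.9, N_2* ≈ 315

Setting both brackets to zero gives the nullclines N_1 + 1.44N_2 = 501 and 1.74N_1 + N_2 = 397.
Substituting N_2 = 397 - 1.74N_1 into the first: N_1(1 - 1.44·1.74) = 501 - 1.44·397.
So N_1* = -70.7/-1.51 = 46.9, and then N_2* = 397 - 1.74·46.9 = 315.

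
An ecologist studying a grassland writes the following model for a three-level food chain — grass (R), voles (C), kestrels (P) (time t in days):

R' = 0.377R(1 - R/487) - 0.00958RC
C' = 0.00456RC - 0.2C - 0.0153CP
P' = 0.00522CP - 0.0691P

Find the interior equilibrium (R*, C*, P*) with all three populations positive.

From dP/dt = 0: 0.00522C* = 0.0691, so C* = 13.2.
From dR/dt = 0: 0.377(1 - R*/487) = 0.00958·13.2, giving R* = 487·(1 - 0.336) = 323.
From dC/dt = 0: 0.00456·323 - 0.2 = 0.0153P*, so P* = 1.27/0.0153 = 83.2.

R* ≈ 323, C* ≈ 13.2, P* ≈ 83.2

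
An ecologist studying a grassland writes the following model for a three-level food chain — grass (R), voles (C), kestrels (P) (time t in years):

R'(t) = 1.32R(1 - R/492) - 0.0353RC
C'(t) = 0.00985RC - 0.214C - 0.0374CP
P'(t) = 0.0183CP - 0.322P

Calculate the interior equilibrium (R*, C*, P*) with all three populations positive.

R* ≈ 260, C* ≈ 17.6, P* ≈ 62.9

From dP/dt = 0: 0.0183C* = 0.322, so C* = 17.6.
From dR/dt = 0: 1.32(1 - R*/492) = 0.0353·17.6, giving R* = 492·(1 - 0.471) = 260.
From dC/dt = 0: 0.00985·260 - 0.214 = 0.0374P*, so P* = 2.35/0.0374 = 62.9.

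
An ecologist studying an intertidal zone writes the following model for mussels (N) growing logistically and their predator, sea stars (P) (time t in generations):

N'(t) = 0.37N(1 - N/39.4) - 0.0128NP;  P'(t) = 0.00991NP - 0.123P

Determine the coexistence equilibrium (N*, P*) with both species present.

N* ≈ 12.4, P* ≈ 19.8

From dP/dt = 0 with P > 0: 0.00991N* = 0.123, so N* = 12.4.
Substitute into dN/dt = 0: 0.37(1 - 12.4/39.4) = 0.0128P*.
The bracket is 0.685, giving P* = 0.253/0.0128 = 19.8.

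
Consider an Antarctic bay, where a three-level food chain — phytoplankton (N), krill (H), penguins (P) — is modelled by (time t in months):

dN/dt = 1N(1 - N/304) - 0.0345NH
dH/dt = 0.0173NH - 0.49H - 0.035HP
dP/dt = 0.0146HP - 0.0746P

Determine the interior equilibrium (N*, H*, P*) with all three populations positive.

From dP/dt = 0: 0.0146H* = 0.0746, so H* = 5.11.
From dN/dt = 0: 1(1 - N*/304) = 0.0345·5.11, giving N* = 304·(1 - 0.176) = 250.
From dH/dt = 0: 0.0173·250 - 0.49 = 0.035P*, so P* = 3.84/0.035 = 110.

N* ≈ 250, H* ≈ 5.11, P* ≈ 110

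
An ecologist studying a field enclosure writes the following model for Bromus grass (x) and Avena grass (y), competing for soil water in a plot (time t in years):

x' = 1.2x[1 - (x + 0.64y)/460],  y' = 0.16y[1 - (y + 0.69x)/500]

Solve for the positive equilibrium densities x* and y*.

Setting both brackets to zero gives the nullclines x + 0.64y = 460 and 0.69x + y = 500.
Substituting y = 500 - 0.69x into the first: x(1 - 0.64·0.69) = 460 - 0.64·500.
So x* = 140/0.558 = 251, and then y* = 500 - 0.69·251 = 327.

x* ≈ 251, y* ≈ 327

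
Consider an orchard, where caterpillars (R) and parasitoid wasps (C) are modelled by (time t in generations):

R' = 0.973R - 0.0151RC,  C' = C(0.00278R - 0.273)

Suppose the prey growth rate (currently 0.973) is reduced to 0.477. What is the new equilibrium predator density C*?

At the interior fixed point, setting dR/dt = 0 with R > 0 fixes C* = (prey growth rate)/(RC coefficient) — independent of the other coefficients.
With the change, C* = 0.477/0.0151 = 31.6; it falls from 64.4.

C* ≈ 31.6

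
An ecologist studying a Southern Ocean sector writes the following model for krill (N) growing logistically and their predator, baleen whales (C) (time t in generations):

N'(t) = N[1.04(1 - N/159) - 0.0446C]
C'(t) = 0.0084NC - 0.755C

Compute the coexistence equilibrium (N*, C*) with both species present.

N* ≈ 89.9, C* ≈ 10.1

From dC/dt = 0 with C > 0: 0.0084N* = 0.755, so N* = 89.9.
Substitute into dN/dt = 0: 1.04(1 - 89.9/159) = 0.0446C*.
The bracket is 0.435, giving C* = 0.452/0.0446 = 10.1.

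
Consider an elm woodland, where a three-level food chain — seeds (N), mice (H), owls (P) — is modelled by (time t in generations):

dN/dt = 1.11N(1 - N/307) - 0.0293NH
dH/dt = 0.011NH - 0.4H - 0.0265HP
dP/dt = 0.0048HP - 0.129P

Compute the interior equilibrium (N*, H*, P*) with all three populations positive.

N* ≈ 89.2, H* ≈ 26.9, P* ≈ 21.9

From dP/dt = 0: 0.0048H* = 0.129, so H* = 26.9.
From dN/dt = 0: 1.11(1 - N*/307) = 0.0293·26.9, giving N* = 307·(1 - 0.709) = 89.2.
From dH/dt = 0: 0.011·89.2 - 0.4 = 0.0265P*, so P* = 0.581/0.0265 = 21.9.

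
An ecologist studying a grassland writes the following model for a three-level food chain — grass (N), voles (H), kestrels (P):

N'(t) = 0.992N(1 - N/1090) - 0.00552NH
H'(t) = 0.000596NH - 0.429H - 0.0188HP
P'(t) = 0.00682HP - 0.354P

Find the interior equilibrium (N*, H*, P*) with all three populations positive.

From dP/dt = 0: 0.00682H* = 0.354, so H* = 51.9.
From dN/dt = 0: 0.992(1 - N*/1090) = 0.00552·51.9, giving N* = 1090·(1 - 0.289) = 775.
From dH/dt = 0: 0.000596·775 - 0.429 = 0.0188P*, so P* = 0.033/0.0188 = 1.76.

N* ≈ 775, H* ≈ 51.9, P* ≈ 1.76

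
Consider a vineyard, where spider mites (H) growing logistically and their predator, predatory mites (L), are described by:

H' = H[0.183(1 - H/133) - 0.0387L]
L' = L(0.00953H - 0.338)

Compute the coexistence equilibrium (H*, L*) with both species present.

From dL/dt = 0 with L > 0: 0.00953H* = 0.338, so H* = 35.5.
Substitute into dH/dt = 0: 0.183(1 - 35.5/133) = 0.0387L*.
The bracket is 0.733, giving L* = 0.134/0.0387 = 3.47.

H* ≈ 35.5, L* ≈ 3.47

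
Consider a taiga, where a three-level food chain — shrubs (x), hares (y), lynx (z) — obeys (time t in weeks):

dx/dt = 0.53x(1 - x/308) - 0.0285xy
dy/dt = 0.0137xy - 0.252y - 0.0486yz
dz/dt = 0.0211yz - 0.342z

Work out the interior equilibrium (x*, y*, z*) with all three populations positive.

From dz/dt = 0: 0.0211y* = 0.342, so y* = 16.2.
From dx/dt = 0: 0.53(1 - x*/308) = 0.0285·16.2, giving x* = 308·(1 - 0.872) = 39.6.
From dy/dt = 0: 0.0137·39.6 - 0.252 = 0.0486z*, so z* = 0.29/0.0486 = 5.96.

x* ≈ 39.6, y* ≈ 16.2, z* ≈ 5.96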